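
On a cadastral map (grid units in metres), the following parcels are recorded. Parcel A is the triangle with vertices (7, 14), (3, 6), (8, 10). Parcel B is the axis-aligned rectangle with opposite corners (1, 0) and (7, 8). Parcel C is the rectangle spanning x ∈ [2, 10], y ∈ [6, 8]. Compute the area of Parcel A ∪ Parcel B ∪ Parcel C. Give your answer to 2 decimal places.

By inclusion–exclusion:
Individual areas: |Parcel A| = 12, |Parcel B| = 48, |Parcel C| = 16.
|Parcel A∩Parcel B| = 1.5.
|Parcel A∩Parcel C| = 1.5.
|Parcel B∩Parcel C|: x∈[2,7], y∈[6,8] → 5·2 = 10.
|Parcel A∩Parcel B∩Parcel C| = 1.5.
|Parcel A ∪ Parcel B ∪ Parcel C| = 76 − 13 + 1.5 = 64.50.

64.50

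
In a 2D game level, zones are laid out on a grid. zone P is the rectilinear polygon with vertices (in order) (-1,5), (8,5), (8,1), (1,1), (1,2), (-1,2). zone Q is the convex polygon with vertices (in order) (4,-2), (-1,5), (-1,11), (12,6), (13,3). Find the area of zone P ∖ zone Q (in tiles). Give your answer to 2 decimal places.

3.71

|zone P| = 34, |zone P∩zone Q| = 30.2857.
|zone P ∖ zone Q| = |zone P| − |zone P∩zone Q| = 34 − 30.2857 = 3.71.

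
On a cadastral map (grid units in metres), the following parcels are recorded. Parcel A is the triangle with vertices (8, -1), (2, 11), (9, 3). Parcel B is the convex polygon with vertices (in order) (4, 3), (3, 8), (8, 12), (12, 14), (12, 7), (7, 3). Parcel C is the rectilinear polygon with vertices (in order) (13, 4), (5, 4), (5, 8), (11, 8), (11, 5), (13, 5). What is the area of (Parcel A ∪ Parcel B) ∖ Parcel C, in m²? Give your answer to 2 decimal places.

49.60

|Parcel A ∪ Parcel B| = 70.5788.
|(Parcel A ∪ Parcel B) ∩ Parcel C| = 20.975.
|(Parcel A ∪ Parcel B) ∖ Parcel C| = 70.5788 − 20.975 = 49.60.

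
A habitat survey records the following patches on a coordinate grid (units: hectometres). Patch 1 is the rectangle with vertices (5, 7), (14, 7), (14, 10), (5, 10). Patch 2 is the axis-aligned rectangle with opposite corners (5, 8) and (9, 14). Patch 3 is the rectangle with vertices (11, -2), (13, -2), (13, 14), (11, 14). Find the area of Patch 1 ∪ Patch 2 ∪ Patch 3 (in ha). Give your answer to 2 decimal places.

By inclusion–exclusion:
Individual areas: |Patch 1| = 27, |Patch 2| = 24, |Patch 3| = 32.
|Patch 1∩Patch 2|: x∈[5,9], y∈[8,10] → 4·2 = 8.
|Patch 1∩Patch 3|: x∈[11,13], y∈[7,10] → 2·3 = 6.
|Patch 2∩Patch 3| = 0 (no overlap).
|Patch 1∩Patch 2∩Patch 3| = 0.
|Patch 1 ∪ Patch 2 ∪ Patch 3| = 83 − 14 + 0 = 69.00.

69.00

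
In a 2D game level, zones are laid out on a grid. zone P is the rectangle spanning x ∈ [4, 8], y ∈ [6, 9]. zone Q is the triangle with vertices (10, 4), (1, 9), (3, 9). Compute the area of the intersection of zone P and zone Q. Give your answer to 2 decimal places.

2.06

The intersection is the polygon with vertices (4,8.286), (7.2,6), (6.4,6), (4,7.333).
By the shoelace formula its area is 2.06.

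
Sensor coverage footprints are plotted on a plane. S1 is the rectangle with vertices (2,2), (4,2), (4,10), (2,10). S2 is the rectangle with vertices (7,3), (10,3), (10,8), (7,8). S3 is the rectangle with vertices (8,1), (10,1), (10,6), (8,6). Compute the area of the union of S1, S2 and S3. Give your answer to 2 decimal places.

35.00

By inclusion–exclusion:
Individual areas: |S1| = 16, |S2| = 15, |S3| = 10.
|S1∩S2| = 0 (no overlap).
|S1∩S3| = 0 (no overlap).
|S2∩S3|: x∈[8,10], y∈[3,6] → 2·3 = 6.
|S1∩S2∩S3| = 0.
|S1 ∪ S2 ∪ S3| = 41 − 6 + 0 = 35.00.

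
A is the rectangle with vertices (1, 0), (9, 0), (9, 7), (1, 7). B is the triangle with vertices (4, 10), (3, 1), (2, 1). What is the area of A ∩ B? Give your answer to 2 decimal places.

The intersection is the polygon with vertices (3.667,7), (3,1), (2,1), (3.333,7).
By the shoelace formula its area is 4.00.

4.00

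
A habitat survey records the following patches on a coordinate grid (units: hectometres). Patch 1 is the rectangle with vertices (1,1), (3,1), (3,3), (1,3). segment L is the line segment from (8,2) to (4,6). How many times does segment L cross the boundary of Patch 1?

0

The segment lies entirely outside Patch 1 and never meets its boundary.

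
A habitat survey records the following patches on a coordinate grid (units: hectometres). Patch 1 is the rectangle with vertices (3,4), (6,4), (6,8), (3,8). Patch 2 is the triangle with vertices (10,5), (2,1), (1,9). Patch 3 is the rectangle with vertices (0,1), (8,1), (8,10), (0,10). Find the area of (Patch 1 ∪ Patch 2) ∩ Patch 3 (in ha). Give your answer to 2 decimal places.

33.79

The region (Patch 1 ∪ Patch 2) ∩ Patch 3 is the polygon with vertices (6,6.778), (8,5.889), (8,4), (2,1), (1,9), (3.25,8), (6,8).
By the shoelace formula its area is 33.79.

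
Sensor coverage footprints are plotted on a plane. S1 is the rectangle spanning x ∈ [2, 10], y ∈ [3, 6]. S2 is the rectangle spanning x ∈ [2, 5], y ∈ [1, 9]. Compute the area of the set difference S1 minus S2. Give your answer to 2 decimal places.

|S1∩S2|: x∈[2,5], y∈[3,6] → 3·3 = 9.
|S1| = 24.
|S1 ∖ S2| = |S1| − |S1∩S2| = 24 − 9 = 15.00.

15.00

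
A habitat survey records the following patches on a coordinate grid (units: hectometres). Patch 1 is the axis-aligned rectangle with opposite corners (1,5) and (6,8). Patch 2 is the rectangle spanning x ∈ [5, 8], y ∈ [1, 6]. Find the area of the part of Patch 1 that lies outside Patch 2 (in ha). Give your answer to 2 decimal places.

14.00

|Patch 1∩Patch 2|: x∈[5,6], y∈[5,6] → 1·1 = 1.
|Patch 1| = 15.
|Patch 1 ∖ Patch 2| = |Patch 1| − |Patch 1∩Patch 2| = 15 − 1 = 14.00.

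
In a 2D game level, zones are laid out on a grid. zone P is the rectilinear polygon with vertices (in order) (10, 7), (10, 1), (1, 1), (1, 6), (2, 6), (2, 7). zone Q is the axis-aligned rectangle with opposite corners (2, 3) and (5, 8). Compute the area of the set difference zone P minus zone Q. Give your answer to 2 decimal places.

41.00

|zone P| = 53, |zone P∩zone Q| = 12.
|zone P ∖ zone Q| = |zone P| − |zone P∩zone Q| = 53 − 12 = 41.00.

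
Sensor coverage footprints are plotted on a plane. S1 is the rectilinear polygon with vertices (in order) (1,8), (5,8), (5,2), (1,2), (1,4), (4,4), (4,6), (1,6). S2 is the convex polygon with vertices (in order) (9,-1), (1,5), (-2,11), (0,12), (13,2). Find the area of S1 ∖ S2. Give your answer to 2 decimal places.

|S1| = 18, |S1∩S2| = 12.6667.
|S1 ∖ S2| = |S1| − |S1∩S2| = 18 − 12.6667 = 5.33.

5.33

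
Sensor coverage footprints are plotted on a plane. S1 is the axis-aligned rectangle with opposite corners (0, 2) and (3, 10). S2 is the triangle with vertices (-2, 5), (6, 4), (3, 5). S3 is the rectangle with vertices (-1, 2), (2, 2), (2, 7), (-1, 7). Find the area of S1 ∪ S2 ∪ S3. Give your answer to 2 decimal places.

By inclusion–exclusion:
Individual areas: |S1| = 24, |S2| = 2.5, |S3| = 15.
|S1∩S2| = 1.3125.
|S1∩S3|: x∈[0,2], y∈[2,7] → 2·5 = 10.
|S2∩S3| = 0.9375.
|S1∩S2∩S3| = 0.75.
|S1 ∪ S2 ∪ S3| = 41.5 − 12.25 + 0.75 = 30.00.

30.00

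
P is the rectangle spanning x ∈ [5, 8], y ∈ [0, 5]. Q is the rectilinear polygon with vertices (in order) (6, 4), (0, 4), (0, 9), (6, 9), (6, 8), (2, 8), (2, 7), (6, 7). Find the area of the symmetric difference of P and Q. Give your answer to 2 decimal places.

|P| = 15, |Q| = 26, |P∩Q| = 1.
|P △ Q| = |P| + |Q| − 2·|P∩Q| = 15 + 26 − 2 = 39.00.

39.00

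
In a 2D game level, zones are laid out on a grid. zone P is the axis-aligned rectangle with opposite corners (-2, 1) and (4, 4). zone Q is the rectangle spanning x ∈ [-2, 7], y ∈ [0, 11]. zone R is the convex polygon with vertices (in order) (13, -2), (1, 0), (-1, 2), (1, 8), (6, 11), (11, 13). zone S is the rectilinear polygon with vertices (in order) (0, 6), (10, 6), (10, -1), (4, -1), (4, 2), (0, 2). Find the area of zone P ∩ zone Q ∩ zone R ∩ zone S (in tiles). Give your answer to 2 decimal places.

8.00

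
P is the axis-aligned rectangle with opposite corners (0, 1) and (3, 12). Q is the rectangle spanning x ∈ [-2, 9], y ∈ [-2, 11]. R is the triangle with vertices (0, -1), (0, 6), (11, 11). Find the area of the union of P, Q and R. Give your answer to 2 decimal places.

By inclusion–exclusion:
Individual areas: |P| = 33, |Q| = 143, |R| = 38.5.
|P∩Q|: x∈[0,3], y∈[1,11] → 3·10 = 30.
|P∩R| = 16.303.
|Q∩R| = 37.2273.
|P∩Q∩R| = 16.303.
|P ∪ Q ∪ R| = 214.5 − 83.5303 + 16.303 = 147.27.

147.27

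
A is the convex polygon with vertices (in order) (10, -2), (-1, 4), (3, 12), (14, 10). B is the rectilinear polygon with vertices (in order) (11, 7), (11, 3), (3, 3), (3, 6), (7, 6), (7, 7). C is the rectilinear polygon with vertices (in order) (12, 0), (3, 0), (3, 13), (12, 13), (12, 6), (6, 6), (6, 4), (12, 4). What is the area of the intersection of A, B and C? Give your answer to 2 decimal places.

18.00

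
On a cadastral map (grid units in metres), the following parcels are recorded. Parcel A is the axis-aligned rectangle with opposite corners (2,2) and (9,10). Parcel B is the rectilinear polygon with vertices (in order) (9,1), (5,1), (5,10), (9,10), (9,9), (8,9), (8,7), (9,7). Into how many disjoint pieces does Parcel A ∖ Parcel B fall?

Parcel A ∖ Parcel B splits into 2 disjoint pieces (area 2, area 24).

2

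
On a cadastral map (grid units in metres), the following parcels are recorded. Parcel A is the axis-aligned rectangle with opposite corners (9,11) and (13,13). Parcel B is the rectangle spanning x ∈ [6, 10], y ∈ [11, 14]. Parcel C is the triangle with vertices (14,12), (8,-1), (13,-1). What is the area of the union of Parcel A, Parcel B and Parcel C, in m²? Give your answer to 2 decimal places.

By inclusion–exclusion:
Individual areas: |Parcel A| = 8, |Parcel B| = 12, |Parcel C| = 32.5.
|Parcel A∩Parcel B|: x∈[9,10], y∈[11,13] → 1·2 = 2.
|Parcel A∩Parcel C| = 0.
|Parcel B∩Parcel C| = 0.
|Parcel A∩Parcel B∩Parcel C| = 0.
|Parcel A ∪ Parcel B ∪ Parcel C| = 52.5 − 2 + 0 = 50.50.

50.50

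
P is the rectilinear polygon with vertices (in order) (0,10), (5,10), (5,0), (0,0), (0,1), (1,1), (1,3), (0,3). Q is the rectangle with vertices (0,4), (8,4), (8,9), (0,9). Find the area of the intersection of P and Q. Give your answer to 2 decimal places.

25.00

The intersection is the polygon with vertices (5,4), (0,4), (0,9), (5,9).
By the shoelace formula its area is 25.00.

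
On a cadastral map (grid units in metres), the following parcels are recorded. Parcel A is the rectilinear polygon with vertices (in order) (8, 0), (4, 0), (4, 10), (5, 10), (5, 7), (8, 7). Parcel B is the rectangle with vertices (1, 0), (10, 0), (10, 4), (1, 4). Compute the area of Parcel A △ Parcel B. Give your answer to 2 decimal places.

35.00

|Parcel A| = 31, |Parcel B| = 36, |Parcel A∩Parcel B| = 16.
|Parcel A △ Parcel B| = |Parcel A| + |Parcel B| − 2·|Parcel A∩Parcel B| = 31 + 36 − 32 = 35.00.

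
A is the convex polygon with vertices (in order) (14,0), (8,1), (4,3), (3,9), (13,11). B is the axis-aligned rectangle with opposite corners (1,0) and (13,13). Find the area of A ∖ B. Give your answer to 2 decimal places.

5.42

|A| = 88.5, |A∩B| = 83.0833.
|A ∖ B| = |A| − |A∩B| = 88.5 − 83.0833 = 5.42.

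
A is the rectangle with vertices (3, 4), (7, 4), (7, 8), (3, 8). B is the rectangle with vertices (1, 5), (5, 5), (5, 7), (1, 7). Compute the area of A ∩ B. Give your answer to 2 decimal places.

|A∩B|: x∈[3,5], y∈[5,7] → 2·2 = 4.

4.00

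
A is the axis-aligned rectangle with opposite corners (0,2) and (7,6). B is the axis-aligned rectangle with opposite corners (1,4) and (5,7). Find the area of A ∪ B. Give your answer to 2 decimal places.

By inclusion–exclusion:
Individual areas: |A| = 28, |B| = 12.
|A∩B|: x∈[1,5], y∈[4,6] → 4·2 = 8.
|A ∪ B| = 40 − 8 = 32.00.

32.00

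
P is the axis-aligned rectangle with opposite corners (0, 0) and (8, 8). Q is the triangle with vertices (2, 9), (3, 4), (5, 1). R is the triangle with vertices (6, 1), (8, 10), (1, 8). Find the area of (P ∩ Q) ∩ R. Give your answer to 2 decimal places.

The region (P ∩ Q) ∩ R is the polygon with vertices (3.895,3.947), (2.667,5.667), (2.2,8), (2.375,8).
By the shoelace formula its area is 1.39.

1.39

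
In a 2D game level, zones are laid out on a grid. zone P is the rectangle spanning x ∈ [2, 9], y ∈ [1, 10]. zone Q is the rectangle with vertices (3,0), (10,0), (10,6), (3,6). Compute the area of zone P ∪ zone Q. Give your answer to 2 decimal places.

75.00

By inclusion–exclusion:
Individual areas: |zone P| = 63, |zone Q| = 42.
|zone P∩zone Q|: x∈[3,9], y∈[1,6] → 6·5 = 30.
|zone P ∪ zone Q| = 105 − 30 = 75.00.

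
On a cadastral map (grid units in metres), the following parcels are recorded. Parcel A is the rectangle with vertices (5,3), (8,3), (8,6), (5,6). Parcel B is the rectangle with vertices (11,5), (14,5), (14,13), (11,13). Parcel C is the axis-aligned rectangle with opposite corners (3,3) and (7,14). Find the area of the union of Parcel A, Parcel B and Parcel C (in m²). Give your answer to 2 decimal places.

71.00

By inclusion–exclusion:
Individual areas: |Parcel A| = 9, |Parcel B| = 24, |Parcel C| = 44.
|Parcel A∩Parcel B| = 0 (no overlap).
|Parcel A∩Parcel C|: x∈[5,7], y∈[3,6] → 2·3 = 6.
|Parcel B∩Parcel C| = 0 (no overlap).
|Parcel A∩Parcel B∩Parcel C| = 0.
|Parcel A ∪ Parcel B ∪ Parcel C| = 77 − 6 + 0 = 71.00.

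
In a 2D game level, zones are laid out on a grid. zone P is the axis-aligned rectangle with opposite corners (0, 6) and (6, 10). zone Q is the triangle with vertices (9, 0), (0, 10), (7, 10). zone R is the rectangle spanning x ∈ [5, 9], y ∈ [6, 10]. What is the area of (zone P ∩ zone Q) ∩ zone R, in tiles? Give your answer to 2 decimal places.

The region (zone P ∩ zone Q) ∩ zone R is the polygon with vertices (5,6), (5,10), (6,10), (6,6).
By the shoelace formula its area is 4.00.

4.00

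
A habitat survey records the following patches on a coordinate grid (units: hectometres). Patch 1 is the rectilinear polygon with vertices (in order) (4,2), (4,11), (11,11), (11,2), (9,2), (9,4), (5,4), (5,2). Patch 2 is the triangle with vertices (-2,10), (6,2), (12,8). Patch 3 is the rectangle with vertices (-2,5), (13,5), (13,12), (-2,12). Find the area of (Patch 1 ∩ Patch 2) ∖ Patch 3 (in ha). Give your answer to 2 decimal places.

5.00

|Patch 1 ∩ Patch 2| = 28.5.
|(Patch 1 ∩ Patch 2) ∩ Patch 3| = 23.5.
|(Patch 1 ∩ Patch 2) ∖ Patch 3| = 28.5 − 23.5 = 5.00.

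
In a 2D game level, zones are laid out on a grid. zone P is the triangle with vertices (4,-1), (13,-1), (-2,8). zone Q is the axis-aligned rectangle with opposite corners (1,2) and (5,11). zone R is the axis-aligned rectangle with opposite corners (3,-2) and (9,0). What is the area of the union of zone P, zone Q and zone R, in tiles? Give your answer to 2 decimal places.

By inclusion–exclusion:
Individual areas: |zone P| = 40.5, |zone Q| = 36, |zone R| = 12.
|zone P∩zone Q| = 11.25.
|zone P∩zone R| = 5.3333.
|zone Q∩zone R| = 0 (no overlap).
|zone P∩zone Q∩zone R| = 0.
|zone P ∪ zone Q ∪ zone R| = 88.5 − 16.5833 + 0 = 71.92.

71.92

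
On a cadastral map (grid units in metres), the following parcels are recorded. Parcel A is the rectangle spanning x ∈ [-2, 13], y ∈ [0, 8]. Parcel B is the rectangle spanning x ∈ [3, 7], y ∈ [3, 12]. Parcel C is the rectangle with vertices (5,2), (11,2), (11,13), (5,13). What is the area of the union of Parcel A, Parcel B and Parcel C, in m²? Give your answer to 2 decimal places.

158.00

By inclusion–exclusion:
Individual areas: |Parcel A| = 120, |Parcel B| = 36, |Parcel C| = 66.
|Parcel A∩Parcel B|: x∈[3,7], y∈[3,8] → 4·5 = 20.
|Parcel A∩Parcel C|: x∈[5,11], y∈[2,8] → 6·6 = 36.
|Parcel B∩Parcel C|: x∈[5,7], y∈[3,12] → 2·9 = 18.
|Parcel A∩Parcel B∩Parcel C| = 10.
|Parcel A ∪ Parcel B ∪ Parcel C| = 222 − 74 + 10 = 158.00.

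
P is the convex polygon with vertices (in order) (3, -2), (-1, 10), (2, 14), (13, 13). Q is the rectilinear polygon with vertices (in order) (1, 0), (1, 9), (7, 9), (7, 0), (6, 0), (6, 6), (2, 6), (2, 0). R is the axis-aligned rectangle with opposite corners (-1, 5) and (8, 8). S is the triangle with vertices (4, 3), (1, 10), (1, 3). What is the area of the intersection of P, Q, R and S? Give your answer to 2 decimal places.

The intersection is the polygon with vertices (1.857,8), (2.714,6), (2,6), (2,5), (1,5), (1,8).
By the shoelace formula its area is 3.57.

3.57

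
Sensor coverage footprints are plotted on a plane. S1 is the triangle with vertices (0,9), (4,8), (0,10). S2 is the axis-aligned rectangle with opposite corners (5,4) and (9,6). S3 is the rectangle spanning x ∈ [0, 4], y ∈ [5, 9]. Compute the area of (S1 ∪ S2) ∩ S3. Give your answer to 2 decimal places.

1.00

The region (S1 ∪ S2) ∩ S3 is the polygon with vertices (0,9), (2,9), (4,8).
By the shoelace formula its area is 1.00.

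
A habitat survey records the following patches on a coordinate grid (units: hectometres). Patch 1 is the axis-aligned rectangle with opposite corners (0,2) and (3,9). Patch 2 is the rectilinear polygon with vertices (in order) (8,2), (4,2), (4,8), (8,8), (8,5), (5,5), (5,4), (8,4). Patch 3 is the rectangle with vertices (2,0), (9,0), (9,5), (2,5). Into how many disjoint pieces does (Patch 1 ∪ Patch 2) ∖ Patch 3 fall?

(Patch 1 ∪ Patch 2) ∖ Patch 3 splits into 2 disjoint pieces (area 18, area 12).

2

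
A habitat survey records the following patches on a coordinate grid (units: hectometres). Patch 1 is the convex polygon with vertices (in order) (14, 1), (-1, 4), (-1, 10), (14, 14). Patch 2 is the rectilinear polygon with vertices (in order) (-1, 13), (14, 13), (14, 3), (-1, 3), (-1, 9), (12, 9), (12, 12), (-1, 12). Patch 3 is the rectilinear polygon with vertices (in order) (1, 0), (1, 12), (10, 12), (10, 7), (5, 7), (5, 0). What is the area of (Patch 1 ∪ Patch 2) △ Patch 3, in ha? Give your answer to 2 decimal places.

113.24

|Patch 1 ∪ Patch 2| = 154.375.
|(Patch 1 ∪ Patch 2) ∩ Patch 3| = 57.0667.
|(Patch 1 ∪ Patch 2) △ Patch 3| = 154.375 + 73 − 114.1333 = 113.24.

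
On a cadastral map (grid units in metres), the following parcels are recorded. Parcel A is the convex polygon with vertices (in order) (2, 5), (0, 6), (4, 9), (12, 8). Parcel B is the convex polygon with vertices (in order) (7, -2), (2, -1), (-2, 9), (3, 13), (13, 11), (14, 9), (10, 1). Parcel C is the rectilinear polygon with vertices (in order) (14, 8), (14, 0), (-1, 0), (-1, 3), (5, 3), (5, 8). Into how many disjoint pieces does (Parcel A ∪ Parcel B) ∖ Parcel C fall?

2

(Parcel A ∪ Parcel B) ∖ Parcel C splits into 2 disjoint pieces (area 9.7, area 84.55).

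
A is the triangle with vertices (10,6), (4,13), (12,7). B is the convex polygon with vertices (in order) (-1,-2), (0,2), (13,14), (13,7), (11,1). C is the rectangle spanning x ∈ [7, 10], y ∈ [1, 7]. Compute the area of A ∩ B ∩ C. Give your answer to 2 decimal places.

The intersection is the polygon with vertices (9.143,7), (10,7), (10,6).
By the shoelace formula its area is 0.43.

0.43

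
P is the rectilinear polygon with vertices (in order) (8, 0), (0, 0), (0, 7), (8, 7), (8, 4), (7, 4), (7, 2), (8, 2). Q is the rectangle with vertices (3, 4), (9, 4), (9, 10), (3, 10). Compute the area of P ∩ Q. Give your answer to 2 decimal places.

The intersection is the polygon with vertices (8,7), (8,4), (7,4), (3,4), (3,7).
By the shoelace formula its area is 15.00.

15.00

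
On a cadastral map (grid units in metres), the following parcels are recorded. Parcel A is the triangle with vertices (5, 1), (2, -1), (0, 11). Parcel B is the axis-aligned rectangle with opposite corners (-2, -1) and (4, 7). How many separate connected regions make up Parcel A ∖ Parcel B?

2

Parcel A ∖ Parcel B splits into 2 disjoint pieces (area 1.3333, area 2.6667).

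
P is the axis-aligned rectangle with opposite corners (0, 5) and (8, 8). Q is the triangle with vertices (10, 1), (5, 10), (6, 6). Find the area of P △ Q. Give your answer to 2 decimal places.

23.63

|P| = 24, |Q| = 5.5, |P∩Q| = 2.9333.
|P △ Q| = |P| + |Q| − 2·|P∩Q| = 24 + 5.5 − 5.8667 = 23.63.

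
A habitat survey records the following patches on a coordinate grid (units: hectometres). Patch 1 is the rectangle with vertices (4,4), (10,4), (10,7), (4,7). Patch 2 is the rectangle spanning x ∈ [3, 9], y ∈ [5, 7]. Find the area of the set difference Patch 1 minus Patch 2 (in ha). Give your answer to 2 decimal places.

|Patch 1∩Patch 2|: x∈[4,9], y∈[5,7] → 5·2 = 10.
|Patch 1| = 18.
|Patch 1 ∖ Patch 2| = |Patch 1| − |Patch 1∩Patch 2| = 18 − 10 = 8.00.

8.00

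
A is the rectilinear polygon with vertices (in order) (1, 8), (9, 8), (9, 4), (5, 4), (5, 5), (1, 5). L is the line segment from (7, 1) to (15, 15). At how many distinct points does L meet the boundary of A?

The segment meets the boundary at (9,4.5), (8.714,4).

2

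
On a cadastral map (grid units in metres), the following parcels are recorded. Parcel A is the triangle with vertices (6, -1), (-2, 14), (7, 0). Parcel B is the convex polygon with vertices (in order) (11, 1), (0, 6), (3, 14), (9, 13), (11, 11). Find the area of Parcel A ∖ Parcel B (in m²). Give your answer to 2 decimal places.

|Parcel A| = 11.5, |Parcel A∩Parcel B| = 3.6544.
|Parcel A ∖ Parcel B| = |Parcel A| − |Parcel A∩Parcel B| = 11.5 − 3.6544 = 7.85.

7.85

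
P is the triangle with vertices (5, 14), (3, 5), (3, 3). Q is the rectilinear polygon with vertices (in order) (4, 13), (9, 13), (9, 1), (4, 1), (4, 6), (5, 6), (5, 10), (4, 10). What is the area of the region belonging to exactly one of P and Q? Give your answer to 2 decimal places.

57.39

|P| = 2, |Q| = 56, |P∩Q| = 0.303.
|P △ Q| = |P| + |Q| − 2·|P∩Q| = 2 + 56 − 0.6061 = 57.39.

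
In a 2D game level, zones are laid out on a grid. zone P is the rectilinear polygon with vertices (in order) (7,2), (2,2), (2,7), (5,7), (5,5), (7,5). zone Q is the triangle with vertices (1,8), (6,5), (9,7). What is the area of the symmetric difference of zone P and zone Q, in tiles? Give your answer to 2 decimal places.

27.23

|zone P| = 21, |zone Q| = 9.5, |zone P∩zone Q| = 1.6333.
|zone P △ zone Q| = |zone P| + |zone Q| − 2·|zone P∩zone Q| = 21 + 9.5 − 3.2667 = 27.23.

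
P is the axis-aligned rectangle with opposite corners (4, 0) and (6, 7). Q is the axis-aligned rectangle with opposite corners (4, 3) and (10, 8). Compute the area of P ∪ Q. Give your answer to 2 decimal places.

By inclusion–exclusion:
Individual areas: |P| = 14, |Q| = 30.
|P∩Q|: x∈[4,6], y∈[3,7] → 2·4 = 8.
|P ∪ Q| = 44 − 8 = 36.00.

36.00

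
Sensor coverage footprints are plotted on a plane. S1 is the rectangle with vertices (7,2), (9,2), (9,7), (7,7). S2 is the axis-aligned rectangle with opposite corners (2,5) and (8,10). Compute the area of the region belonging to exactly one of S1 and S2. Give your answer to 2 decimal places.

36.00

|S1∩S2|: x∈[7,8], y∈[5,7] → 1·2 = 2.
|S1 △ S2| = |S1| + |S2| − 2·|S1∩S2| = 10 + 30 − 4 = 36.00.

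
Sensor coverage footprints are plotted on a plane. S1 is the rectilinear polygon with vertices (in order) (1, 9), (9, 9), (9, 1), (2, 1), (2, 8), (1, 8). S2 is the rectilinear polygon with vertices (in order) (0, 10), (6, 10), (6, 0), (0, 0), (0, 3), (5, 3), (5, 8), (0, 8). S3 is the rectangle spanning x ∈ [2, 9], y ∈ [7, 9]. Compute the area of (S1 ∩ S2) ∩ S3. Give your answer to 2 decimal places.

The region (S1 ∩ S2) ∩ S3 is the polygon with vertices (6,7), (5,7), (5,8), (2,8), (2,9), (6,9).
By the shoelace formula its area is 5.00.

5.00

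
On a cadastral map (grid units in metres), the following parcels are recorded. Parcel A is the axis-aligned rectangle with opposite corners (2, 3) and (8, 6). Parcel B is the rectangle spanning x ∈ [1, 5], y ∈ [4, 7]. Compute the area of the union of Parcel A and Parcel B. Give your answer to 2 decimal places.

24.00

By inclusion–exclusion:
Individual areas: |Parcel A| = 18, |Parcel B| = 12.
|Parcel A∩Parcel B|: x∈[2,5], y∈[4,6] → 3·2 = 6.
|Parcel A ∪ Parcel B| = 30 − 6 = 24.00.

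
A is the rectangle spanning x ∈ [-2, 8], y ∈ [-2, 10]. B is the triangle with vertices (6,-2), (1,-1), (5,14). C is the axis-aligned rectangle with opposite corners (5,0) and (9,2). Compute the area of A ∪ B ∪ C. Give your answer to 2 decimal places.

124.63

By inclusion–exclusion:
Individual areas: |A| = 120, |B| = 39.5, |C| = 8.
|A∩B| = 36.8667.
|A∩C|: x∈[5,8], y∈[0,2] → 3·2 = 6.
|B∩C| = 1.625.
|A∩B∩C| = 1.625.
|A ∪ B ∪ C| = 167.5 − 44.4917 + 1.625 = 124.63.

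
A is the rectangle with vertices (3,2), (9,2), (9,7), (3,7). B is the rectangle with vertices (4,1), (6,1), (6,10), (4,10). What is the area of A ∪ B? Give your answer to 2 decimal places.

By inclusion–exclusion:
Individual areas: |A| = 30, |B| = 18.
|A∩B|: x∈[4,6], y∈[2,7] → 2·5 = 10.
|A ∪ B| = 48 − 10 = 38.00.

38.00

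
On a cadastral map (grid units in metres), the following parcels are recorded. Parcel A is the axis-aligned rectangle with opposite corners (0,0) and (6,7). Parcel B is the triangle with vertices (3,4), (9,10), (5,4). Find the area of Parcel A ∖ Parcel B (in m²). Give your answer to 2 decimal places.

38.25

|Parcel A| = 42, |Parcel A∩Parcel B| = 3.75.
|Parcel A ∖ Parcel B| = |Parcel A| − |Parcel A∩Parcel B| = 42 − 3.75 = 38.25.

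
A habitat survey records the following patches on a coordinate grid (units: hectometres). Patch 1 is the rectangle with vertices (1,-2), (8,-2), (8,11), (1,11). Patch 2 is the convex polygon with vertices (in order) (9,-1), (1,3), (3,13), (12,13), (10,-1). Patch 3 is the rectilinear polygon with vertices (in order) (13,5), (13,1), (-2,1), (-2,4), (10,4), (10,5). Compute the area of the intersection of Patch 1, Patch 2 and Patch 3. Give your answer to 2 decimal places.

The intersection is the polygon with vertices (8,1), (5,1), (1,3), (1.2,4), (8,4).
By the shoelace formula its area is 16.90.

16.90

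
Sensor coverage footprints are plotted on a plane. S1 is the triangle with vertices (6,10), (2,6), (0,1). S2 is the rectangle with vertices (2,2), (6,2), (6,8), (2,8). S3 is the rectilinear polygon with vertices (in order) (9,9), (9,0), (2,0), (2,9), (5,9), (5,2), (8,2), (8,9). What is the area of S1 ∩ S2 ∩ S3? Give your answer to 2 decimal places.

3.33

The intersection is the polygon with vertices (4.667,8), (2,4), (2,6), (4,8).
By the shoelace formula its area is 3.33.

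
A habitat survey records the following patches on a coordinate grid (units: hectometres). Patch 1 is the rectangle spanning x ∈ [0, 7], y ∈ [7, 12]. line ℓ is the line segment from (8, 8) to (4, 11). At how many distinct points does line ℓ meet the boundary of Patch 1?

1

The segment meets the boundary at (7,8.75).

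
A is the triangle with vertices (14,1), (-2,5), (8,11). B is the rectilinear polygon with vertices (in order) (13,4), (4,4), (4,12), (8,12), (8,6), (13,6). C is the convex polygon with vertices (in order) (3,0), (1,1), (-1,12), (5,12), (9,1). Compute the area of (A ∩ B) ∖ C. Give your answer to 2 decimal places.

|A ∩ B| = 30.4.
|(A ∩ B) ∩ C| = 15.3662.
|(A ∩ B) ∖ C| = 30.4 − 15.3662 = 15.03.

15.03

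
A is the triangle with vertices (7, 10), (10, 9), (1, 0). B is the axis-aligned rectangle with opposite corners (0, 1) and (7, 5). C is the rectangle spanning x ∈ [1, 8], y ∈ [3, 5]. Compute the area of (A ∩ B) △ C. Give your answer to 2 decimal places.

12.40

|A ∩ B| = 4.8.
|(A ∩ B) ∩ C| = 3.2.
|(A ∩ B) △ C| = 4.8 + 14 − 6.4 = 12.40.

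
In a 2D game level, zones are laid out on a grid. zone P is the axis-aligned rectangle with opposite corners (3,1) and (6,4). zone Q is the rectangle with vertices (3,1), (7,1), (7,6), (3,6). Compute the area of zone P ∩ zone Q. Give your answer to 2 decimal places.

|zone P∩zone Q|: x∈[3,6], y∈[1,4] → 3·3 = 9.

9.00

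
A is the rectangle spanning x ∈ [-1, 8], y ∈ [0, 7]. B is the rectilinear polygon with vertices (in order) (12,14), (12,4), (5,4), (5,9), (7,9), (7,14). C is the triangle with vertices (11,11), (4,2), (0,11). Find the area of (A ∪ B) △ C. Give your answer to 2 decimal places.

105.39

|A ∪ B| = 114.
|(A ∪ B) ∩ C| = 29.0556.
|(A ∪ B) △ C| = 114 + 49.5 − 58.1111 = 105.39.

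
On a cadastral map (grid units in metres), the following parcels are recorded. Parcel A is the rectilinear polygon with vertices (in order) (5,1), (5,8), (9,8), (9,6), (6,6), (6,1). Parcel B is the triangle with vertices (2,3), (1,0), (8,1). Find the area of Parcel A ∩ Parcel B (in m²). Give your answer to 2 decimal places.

0.83

The intersection is the polygon with vertices (5,2), (6,1.667), (6,1), (5,1).
By the shoelace formula its area is 0.83.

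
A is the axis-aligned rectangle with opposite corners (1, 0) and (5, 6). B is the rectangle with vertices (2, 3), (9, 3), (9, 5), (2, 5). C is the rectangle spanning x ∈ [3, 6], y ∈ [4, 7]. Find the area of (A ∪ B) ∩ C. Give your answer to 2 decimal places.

5.00

The region (A ∪ B) ∩ C is the polygon with vertices (5,6), (5,5), (6,5), (6,4), (3,4), (3,6).
By the shoelace formula its area is 5.00.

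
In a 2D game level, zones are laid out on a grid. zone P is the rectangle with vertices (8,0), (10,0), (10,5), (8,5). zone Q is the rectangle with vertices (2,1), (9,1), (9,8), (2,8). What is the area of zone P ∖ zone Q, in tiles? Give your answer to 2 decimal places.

6.00

|zone P∩zone Q|: x∈[8,9], y∈[1,5] → 1·4 = 4.
|zone P| = 10.
|zone P ∖ zone Q| = |zone P| − |zone P∩zone Q| = 10 − 4 = 6.00.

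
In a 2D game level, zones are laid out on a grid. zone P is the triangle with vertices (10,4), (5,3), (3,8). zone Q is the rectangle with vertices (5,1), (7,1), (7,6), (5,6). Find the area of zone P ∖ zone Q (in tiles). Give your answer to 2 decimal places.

7.97

|zone P| = 13.5, |zone P∩zone Q| = 5.5286.
|zone P ∖ zone Q| = |zone P| − |zone P∩zone Q| = 13.5 − 5.5286 = 7.97.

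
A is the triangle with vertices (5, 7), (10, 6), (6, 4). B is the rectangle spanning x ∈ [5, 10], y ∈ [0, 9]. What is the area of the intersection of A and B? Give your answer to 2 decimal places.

7.00

The intersection is the polygon with vertices (10,6), (6,4), (5,7).
By the shoelace formula its area is 7.00.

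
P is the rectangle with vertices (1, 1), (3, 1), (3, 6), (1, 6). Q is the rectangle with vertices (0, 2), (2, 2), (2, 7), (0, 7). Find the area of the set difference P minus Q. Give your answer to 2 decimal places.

6.00

|P∩Q|: x∈[1,2], y∈[2,6] → 1·4 = 4.
|P| = 10.
|P ∖ Q| = |P| − |P∩Q| = 10 − 4 = 6.00.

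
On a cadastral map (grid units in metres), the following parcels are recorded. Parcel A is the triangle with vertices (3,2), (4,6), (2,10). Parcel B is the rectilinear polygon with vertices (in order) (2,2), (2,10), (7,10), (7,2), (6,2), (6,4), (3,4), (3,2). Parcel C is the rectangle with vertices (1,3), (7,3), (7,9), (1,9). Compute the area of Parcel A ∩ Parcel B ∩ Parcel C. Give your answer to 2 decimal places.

5.25

The intersection is the polygon with vertices (3.5,4), (3,4), (3,3), (2.875,3), (2.125,9), (2.5,9), (4,6).
By the shoelace formula its area is 5.25.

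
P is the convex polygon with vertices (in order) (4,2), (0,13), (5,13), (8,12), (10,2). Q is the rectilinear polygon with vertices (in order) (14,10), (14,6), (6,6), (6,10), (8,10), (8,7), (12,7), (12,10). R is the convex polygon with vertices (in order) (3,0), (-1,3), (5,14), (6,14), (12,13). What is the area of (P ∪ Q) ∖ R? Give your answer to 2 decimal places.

39.48

|P ∪ Q| = 85.4.
|(P ∪ Q) ∩ R| = 45.9173.
|(P ∪ Q) ∖ R| = 85.4 − 45.9173 = 39.48.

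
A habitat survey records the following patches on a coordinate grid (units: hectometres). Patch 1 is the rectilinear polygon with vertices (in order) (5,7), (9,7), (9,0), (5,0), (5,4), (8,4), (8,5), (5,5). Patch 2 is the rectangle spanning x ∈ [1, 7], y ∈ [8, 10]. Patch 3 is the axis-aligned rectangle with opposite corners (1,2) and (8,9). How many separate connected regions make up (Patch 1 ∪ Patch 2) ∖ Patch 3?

2

(Patch 1 ∪ Patch 2) ∖ Patch 3 splits into 2 disjoint pieces (area 13, area 6).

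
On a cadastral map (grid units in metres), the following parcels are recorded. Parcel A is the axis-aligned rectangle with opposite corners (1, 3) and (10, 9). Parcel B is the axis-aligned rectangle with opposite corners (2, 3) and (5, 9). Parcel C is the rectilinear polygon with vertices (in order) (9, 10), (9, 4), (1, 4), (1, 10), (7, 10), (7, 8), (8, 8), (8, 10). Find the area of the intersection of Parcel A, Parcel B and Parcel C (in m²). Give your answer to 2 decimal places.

The intersection is the polygon with vertices (5,4), (2,4), (2,9), (5,9).
By the shoelace formula its area is 15.00.

15.00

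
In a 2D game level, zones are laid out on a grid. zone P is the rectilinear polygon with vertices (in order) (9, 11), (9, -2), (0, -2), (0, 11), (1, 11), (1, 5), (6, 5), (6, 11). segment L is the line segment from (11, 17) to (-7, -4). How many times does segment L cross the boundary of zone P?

2

The segment meets the boundary at (0,4.167), (1,5.333).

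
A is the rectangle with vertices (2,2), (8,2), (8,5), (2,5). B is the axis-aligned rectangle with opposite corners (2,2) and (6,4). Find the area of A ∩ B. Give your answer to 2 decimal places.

|A∩B|: x∈[2,6], y∈[2,4] → 4·2 = 8.

8.00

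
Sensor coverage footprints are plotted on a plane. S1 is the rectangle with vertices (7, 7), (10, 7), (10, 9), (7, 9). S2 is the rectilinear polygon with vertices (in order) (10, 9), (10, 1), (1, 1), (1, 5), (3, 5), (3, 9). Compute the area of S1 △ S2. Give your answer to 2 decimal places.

58.00

|S1| = 6, |S2| = 64, |S1∩S2| = 6.
|S1 △ S2| = |S1| + |S2| − 2·|S1∩S2| = 6 + 64 − 12 = 58.00.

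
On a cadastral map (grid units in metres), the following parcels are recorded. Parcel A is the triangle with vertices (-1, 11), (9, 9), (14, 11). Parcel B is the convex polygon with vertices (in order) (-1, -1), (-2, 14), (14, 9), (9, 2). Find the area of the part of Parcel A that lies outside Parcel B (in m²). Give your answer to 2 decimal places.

|Parcel A| = 15, |Parcel A∩Parcel B| = 11.407.
|Parcel A ∖ Parcel B| = |Parcel A| − |Parcel A∩Parcel B| = 15 − 11.407 = 3.59.

3.59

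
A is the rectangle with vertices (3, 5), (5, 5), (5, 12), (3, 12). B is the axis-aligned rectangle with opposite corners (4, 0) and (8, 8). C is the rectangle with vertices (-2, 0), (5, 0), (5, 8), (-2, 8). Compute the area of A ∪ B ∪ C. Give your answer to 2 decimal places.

By inclusion–exclusion:
Individual areas: |A| = 14, |B| = 32, |C| = 56.
|A∩B|: x∈[4,5], y∈[5,8] → 1·3 = 3.
|A∩C|: x∈[3,5], y∈[5,8] → 2·3 = 6.
|B∩C|: x∈[4,5], y∈[0,8] → 1·8 = 8.
|A∩B∩C| = 3.
|A ∪ B ∪ C| = 102 − 17 + 3 = 88.00.

88.00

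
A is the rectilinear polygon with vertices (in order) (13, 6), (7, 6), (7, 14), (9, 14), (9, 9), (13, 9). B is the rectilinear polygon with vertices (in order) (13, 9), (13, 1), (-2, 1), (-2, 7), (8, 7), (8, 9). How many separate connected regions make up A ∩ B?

A ∩ B is a single connected region.

1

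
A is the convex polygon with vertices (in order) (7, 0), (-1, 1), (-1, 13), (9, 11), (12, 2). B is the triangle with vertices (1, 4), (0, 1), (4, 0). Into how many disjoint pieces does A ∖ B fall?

1

A ∖ B is a single connected region.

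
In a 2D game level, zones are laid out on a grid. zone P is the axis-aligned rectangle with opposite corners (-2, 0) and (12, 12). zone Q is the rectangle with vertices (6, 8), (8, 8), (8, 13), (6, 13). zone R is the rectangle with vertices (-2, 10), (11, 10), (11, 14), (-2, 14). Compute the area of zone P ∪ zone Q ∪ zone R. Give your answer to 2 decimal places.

194.00

By inclusion–exclusion:
Individual areas: |zone P| = 168, |zone Q| = 10, |zone R| = 52.
|zone P∩zone Q|: x∈[6,8], y∈[8,12] → 2·4 = 8.
|zone P∩zone R|: x∈[-2,11], y∈[10,12] → 13·2 = 26.
|zone Q∩zone R|: x∈[6,8], y∈[10,13] → 2·3 = 6.
|zone P∩zone Q∩zone R| = 4.
|zone P ∪ zone Q ∪ zone R| = 230 − 40 + 4 = 194.00.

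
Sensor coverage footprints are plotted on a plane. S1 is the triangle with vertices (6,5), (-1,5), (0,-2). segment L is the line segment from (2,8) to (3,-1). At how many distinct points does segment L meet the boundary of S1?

2

The segment meets the boundary at (2.333,5), (2.754,1.213).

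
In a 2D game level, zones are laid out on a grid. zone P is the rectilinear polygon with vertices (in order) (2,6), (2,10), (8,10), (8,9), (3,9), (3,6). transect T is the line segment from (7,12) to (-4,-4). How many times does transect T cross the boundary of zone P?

The segment meets the boundary at (2.875,6), (3,6.182), (4.938,9), (5.625,10).

4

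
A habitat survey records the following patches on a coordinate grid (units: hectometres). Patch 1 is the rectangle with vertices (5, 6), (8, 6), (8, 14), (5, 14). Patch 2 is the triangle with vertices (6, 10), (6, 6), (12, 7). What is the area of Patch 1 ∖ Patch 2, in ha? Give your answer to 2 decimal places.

|Patch 1| = 24, |Patch 1∩Patch 2| = 6.6667.
|Patch 1 ∖ Patch 2| = |Patch 1| − |Patch 1∩Patch 2| = 24 − 6.6667 = 17.33.

17.33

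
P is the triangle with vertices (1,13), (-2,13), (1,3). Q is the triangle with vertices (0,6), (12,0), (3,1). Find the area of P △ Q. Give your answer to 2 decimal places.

34.86

|P| = 15, |Q| = 21, |P∩Q| = 0.5696.
|P △ Q| = |P| + |Q| − 2·|P∩Q| = 15 + 21 − 1.1392 = 34.86.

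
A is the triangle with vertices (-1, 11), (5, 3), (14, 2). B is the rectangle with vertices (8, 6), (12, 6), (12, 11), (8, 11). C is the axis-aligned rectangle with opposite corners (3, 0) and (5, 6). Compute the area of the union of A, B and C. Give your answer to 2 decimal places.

61.67

By inclusion–exclusion:
Individual areas: |A| = 33, |B| = 20, |C| = 12.
|A∩B| = 0.
|A∩C| = 3.3333.
|B∩C| = 0 (no overlap).
|A∩B∩C| = 0.
|A ∪ B ∪ C| = 65 − 3.3333 + 0 = 61.67.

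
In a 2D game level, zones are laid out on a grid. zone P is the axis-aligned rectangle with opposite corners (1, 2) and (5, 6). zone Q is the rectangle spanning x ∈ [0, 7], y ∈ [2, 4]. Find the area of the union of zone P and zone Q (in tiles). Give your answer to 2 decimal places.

By inclusion–exclusion:
Individual areas: |zone P| = 16, |zone Q| = 14.
|zone P∩zone Q|: x∈[1,5], y∈[2,4] → 4·2 = 8.
|zone P ∪ zone Q| = 30 − 8 = 22.00.

22.00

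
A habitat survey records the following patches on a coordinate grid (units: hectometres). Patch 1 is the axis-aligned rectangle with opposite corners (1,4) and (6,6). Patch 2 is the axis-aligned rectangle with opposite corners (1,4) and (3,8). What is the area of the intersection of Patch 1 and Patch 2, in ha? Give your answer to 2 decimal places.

4.00

|Patch 1∩Patch 2|: x∈[1,3], y∈[4,6] → 2·2 = 4.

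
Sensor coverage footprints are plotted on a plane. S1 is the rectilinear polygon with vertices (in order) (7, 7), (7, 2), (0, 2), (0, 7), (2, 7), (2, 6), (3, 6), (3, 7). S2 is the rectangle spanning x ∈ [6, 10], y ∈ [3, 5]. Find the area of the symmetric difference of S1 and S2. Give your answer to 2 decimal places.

|S1| = 34, |S2| = 8, |S1∩S2| = 2.
|S1 △ S2| = |S1| + |S2| − 2·|S1∩S2| = 34 + 8 − 4 = 38.00.

38.00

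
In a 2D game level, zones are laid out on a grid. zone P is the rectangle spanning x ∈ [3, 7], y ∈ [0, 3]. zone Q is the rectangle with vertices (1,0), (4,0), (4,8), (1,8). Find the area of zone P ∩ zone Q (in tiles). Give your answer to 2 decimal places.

|zone P∩zone Q|: x∈[3,4], y∈[0,3] → 1·3 = 3.

3.00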